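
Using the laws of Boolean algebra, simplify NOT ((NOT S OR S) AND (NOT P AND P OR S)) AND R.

NOT ((NOT S OR S) AND (NOT P AND P OR S)) AND R
= NOT ((NOT S OR S) AND S) AND R
= NOT S AND R

NOT S AND R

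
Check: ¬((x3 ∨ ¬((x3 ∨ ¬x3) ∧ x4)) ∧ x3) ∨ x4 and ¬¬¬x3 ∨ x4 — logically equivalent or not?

Yes

E1: ¬((x3 ∨ ¬((x3 ∨ ¬x3) ∧ x4)) ∧ x3) ∨ x4
    = ¬((x3 ∨ ¬x4) ∧ x3) ∨ x4
    = ¬x3 ∨ x4
E2: ¬¬¬x3 ∨ x4
    = ¬x3 ∨ x4
Both reduce to ¬x3 ∨ x4, so they are equivalent.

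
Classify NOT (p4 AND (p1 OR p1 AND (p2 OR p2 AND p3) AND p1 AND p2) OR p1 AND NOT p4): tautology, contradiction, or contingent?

NOT (p4 AND (p1 OR p1 AND (p2 OR p2 AND p3) AND p1 AND p2) OR p1 AND NOT p4)
= NOT (p4 AND (p1 OR p1 AND p2 AND p1 AND p2) OR p1 AND NOT p4)
= NOT (p4 AND (p1 OR p1 AND p2) OR p1 AND NOT p4)
= NOT (p4 AND p1 OR p1 AND NOT p4)
= NOT p1
This depends on p1, so it is not a constant.

contingent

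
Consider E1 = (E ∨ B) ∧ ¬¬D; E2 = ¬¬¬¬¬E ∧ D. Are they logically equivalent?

No

E1: (E ∨ B) ∧ ¬¬D
    = (E ∨ B) ∧ D
E2: ¬¬¬¬¬E ∧ D
    = ¬¬¬E ∧ D
    = ¬E ∧ D
These differ: at B=1, D=1, E=1, E1 = 1 but E2 = 0.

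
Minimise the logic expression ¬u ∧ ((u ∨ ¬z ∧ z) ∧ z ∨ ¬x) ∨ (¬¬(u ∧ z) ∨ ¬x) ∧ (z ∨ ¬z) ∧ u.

u ∧ z ∨ ¬x

¬u ∧ ((u ∨ ¬z ∧ z) ∧ z ∨ ¬x) ∨ (¬¬(u ∧ z) ∨ ¬x) ∧ (z ∨ ¬z) ∧ u
= ¬u ∧ ((u ∨ ¬z ∧ z) ∧ z ∨ ¬x) ∨ (¬¬(u ∧ z) ∨ ¬x) ∧ u   (complement / identity)
= ¬u ∧ (u ∧ z ∨ ¬x) ∨ (¬¬(u ∧ z) ∨ ¬x) ∧ u   (complement / identity)
= ¬u ∧ (u ∧ z ∨ ¬x) ∨ (u ∧ z ∨ ¬x) ∧ u   (double negation)
= u ∧ z ∨ ¬x   (distribution)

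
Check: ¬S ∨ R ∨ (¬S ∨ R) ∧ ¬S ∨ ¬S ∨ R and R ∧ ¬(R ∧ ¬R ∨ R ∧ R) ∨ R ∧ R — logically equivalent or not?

E1: ¬S ∨ R ∨ (¬S ∨ R) ∧ ¬S ∨ ¬S ∨ R
    = ¬S ∨ R ∨ ¬S ∨ R   — absorption
    = ¬S ∨ R   — idempotence
E2: R ∧ ¬(R ∧ ¬R ∨ R ∧ R) ∨ R ∧ R
    = R ∧ ¬R ∨ R ∧ R   — distribution
    = R   — distribution
These differ: at R=0, S=0, E1 = 1 but E2 = 0.

No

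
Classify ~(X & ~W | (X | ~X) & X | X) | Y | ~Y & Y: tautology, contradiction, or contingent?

contingent

~(X & ~W | (X | ~X) & X | X) | Y | ~Y & Y
= ~(X & ~W | X | X) | Y | ~Y & Y   (complement / identity)
= ~(X & ~W | X) | Y | ~Y & Y   (idempotence)
= ~(X & ~W | X) | Y   (complement / identity)
= ~X | Y   (absorption)
This depends on X, Y, so it is not a constant.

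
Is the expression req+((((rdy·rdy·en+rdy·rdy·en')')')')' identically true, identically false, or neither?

neither

req+((((rdy·rdy·en+rdy·rdy·en')')')')'
= req+((rdy·rdy·en+rdy·rdy·en')')'
= req+rdy·rdy·en+rdy·rdy·en'
= req+rdy·rdy
= req+rdy
This depends on rdy, req, so it is not a constant.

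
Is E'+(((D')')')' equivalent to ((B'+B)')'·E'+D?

Yes

E1: E'+(((D')')')'
    = E'+(D')'   — double negation
    = E'+D   — double negation
E2: ((B'+B)')'·E'+D
    = (B'+B)·E'+D   — double negation
    = E'+D   — complement / identity
Both reduce to E'+D, so they are equivalent.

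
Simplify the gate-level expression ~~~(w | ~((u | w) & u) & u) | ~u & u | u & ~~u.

~w | u

~~~(w | ~((u | w) & u) & u) | ~u & u | u & ~~u
= ~~~(w | ~u & u) | ~u & u | u & ~~u   — absorption
= ~~~w | ~u & u | u & ~~u   — complement / identity
= ~~~w | ~u & u | u & u   — double negation
= ~~~w | u   — distribution
= ~w | u   — double negation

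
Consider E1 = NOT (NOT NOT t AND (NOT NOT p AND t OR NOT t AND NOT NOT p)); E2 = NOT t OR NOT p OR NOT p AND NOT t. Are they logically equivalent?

E1: NOT (NOT NOT t AND (NOT NOT p AND t OR NOT t AND NOT NOT p))
    = NOT (NOT NOT t AND NOT NOT p)   — distribution
    = NOT t OR NOT p   — De Morgan
E2: NOT t OR NOT p OR NOT p AND NOT t
    = NOT t OR NOT p   — absorption
Both reduce to NOT t OR NOT p, so they are equivalent.

Yes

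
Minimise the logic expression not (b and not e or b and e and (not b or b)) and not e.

not b and not e

not (b and not e or b and e and (not b or b)) and not e
= not (b and not e or b and e) and not e   [complement / identity]
= not b and not e   [distribution]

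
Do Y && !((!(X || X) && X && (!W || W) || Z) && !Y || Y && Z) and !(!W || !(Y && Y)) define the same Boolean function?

E1: Y && !((!(X || X) && X && (!W || W) || Z) && !Y || Y && Z)
    = Y && !((!X && X && (!W || W) || Z) && !Y || Y && Z)   — idempotence
    = Y && !((!X && X || Z) && !Y || Y && Z)   — complement / identity
    = Y && !(Z && !Y || Y && Z)   — complement / identity
    = Y && !Z   — distribution
E2: !(!W || !(Y && Y))
    = !(!W || !Y)   — idempotence
    = W && Y   — De Morgan
These differ: at W=0, X=0, Y=1, Z=0, E1 = 1 but E2 = 0.

No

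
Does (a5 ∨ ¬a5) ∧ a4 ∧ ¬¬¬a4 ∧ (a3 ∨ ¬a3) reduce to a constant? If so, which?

yes, False

(a5 ∨ ¬a5) ∧ a4 ∧ ¬¬¬a4 ∧ (a3 ∨ ¬a3)
= (a5 ∨ ¬a5) ∧ a4 ∧ ¬a4 ∧ (a3 ∨ ¬a3)   (double negation)
= (a5 ∨ ¬a5) ∧ a4 ∧ ¬a4   (complement / identity)
= a4 ∧ ¬a4   (complement / identity)
= False   (complement)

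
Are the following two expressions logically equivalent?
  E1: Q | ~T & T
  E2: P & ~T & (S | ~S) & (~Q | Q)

E1: Q | ~T & T
    = Q   — complement / identity
E2: P & ~T & (S | ~S) & (~Q | Q)
    = P & ~T & (~Q | Q)   — complement / identity
    = P & ~T   — complement / identity
These differ: at P=0, Q=1, S=0, T=1, E1 = 1 but E2 = 0.

No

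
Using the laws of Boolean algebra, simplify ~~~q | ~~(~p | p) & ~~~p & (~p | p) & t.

~q | ~p & t

~~~q | ~~(~p | p) & ~~~p & (~p | p) & t
= ~~~q | (~p | p) & ~~~p & (~p | p) & t   (double negation)
= ~~~q | ~~~p & (~p | p) & t   (complement / identity)
= ~~~q | ~~~p & t   (complement / identity)
= ~~~q | ~p & t   (double negation)
= ~q | ~p & t   (double negation)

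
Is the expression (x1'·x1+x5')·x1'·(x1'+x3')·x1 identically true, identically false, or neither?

identically false

(x1'·x1+x5')·x1'·(x1'+x3')·x1
= (x1'·x1+x5')·x1'·x1   — absorption
= x1'·x1   — absorption
= 0   — complement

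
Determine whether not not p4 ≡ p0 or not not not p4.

E1: not not p4
    = p4   — double negation
E2: p0 or not not not p4
    = p0 or not p4   — double negation
These differ: at p0=0, p4=0, E1 = 0 but E2 = 1.

No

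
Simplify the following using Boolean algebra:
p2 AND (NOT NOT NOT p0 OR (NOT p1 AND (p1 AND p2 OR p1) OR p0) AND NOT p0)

p2 AND (NOT NOT NOT p0 OR (NOT p1 AND (p1 AND p2 OR p1) OR p0) AND NOT p0)
= p2 AND (NOT NOT NOT p0 OR (NOT p1 AND p1 OR p0) AND NOT p0)   (absorption)
= p2 AND (NOT p0 OR (NOT p1 AND p1 OR p0) AND NOT p0)   (double negation)
= p2 AND (NOT p0 OR p0 AND NOT p0)   (complement / identity)
= p2 AND NOT p0   (complement / identity)

p2 AND NOT p0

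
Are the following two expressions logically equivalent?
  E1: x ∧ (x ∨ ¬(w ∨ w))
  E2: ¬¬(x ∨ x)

Yes

E1: x ∧ (x ∨ ¬(w ∨ w))
    = x ∧ (x ∨ ¬w)   (idempotence)
    = x   (absorption)
E2: ¬¬(x ∨ x)
    = ¬¬x   (idempotence)
    = x   (double negation)
Both reduce to x, so they are equivalent.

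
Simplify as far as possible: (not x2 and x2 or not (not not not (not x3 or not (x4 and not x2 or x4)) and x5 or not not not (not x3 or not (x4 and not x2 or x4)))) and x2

(not x3 or not x4) and x2

(not x2 and x2 or not (not not not (not x3 or not (x4 and not x2 or x4)) and x5 or not not not (not x3 or not (x4 and not x2 or x4)))) and x2
= (not x2 and x2 or not not not not (not x3 or not (x4 and not x2 or x4))) and x2   — absorption
= (not x2 and x2 or not not not not (not x3 or not x4)) and x2   — absorption
= not not not not (not x3 or not x4) and x2   — complement / identity
= not not (not x3 or not x4) and x2   — double negation
= (not x3 or not x4) and x2   — double negation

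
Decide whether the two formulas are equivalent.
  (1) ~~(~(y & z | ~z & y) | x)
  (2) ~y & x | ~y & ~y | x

Yes

E1: ~~(~(y & z | ~z & y) | x)
    = ~(y & z | ~z & y) | x
    = ~y | x
E2: ~y & x | ~y & ~y | x
    = ~y & x | ~y | x
    = ~y | x
Both reduce to ~y | x, so they are equivalent.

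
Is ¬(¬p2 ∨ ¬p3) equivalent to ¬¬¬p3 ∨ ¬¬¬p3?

E1: ¬(¬p2 ∨ ¬p3)
    = p2 ∧ p3   [De Morgan]
E2: ¬¬¬p3 ∨ ¬¬¬p3
    = ¬¬¬p3   [idempotence]
    = ¬p3   [double negation]
These differ: at p2=0, p3=0, E1 = 0 but E2 = 1.

No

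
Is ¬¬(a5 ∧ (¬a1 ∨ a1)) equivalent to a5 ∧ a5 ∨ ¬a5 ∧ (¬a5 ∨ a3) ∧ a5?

Yes

E1: ¬¬(a5 ∧ (¬a1 ∨ a1))
    = a5 ∧ (¬a1 ∨ a1)
    = a5
E2: a5 ∧ a5 ∨ ¬a5 ∧ (¬a5 ∨ a3) ∧ a5
    = a5 ∧ a5 ∨ ¬a5 ∧ a5
    = a5
Both reduce to a5, so they are equivalent.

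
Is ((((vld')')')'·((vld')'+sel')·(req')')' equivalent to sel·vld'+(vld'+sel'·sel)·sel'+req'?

E1: ((((vld')')')'·((vld')'+sel')·(req')')'
    = ((vld')'·((vld')'+sel')·(req')')'   — double negation
    = ((vld')'·(req')')'   — absorption
    = vld'+req'   — De Morgan
E2: sel·vld'+(vld'+sel'·sel)·sel'+req'
    = sel·vld'+vld'·sel'+req'   — complement / identity
    = vld'+req'   — distribution
Both reduce to vld'+req', so they are equivalent.

Yes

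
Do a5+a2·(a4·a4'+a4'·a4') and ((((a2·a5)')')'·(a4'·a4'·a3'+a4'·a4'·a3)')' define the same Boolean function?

No

E1: a5+a2·(a4·a4'+a4'·a4')
    = a5+a2·a4'   (distribution)
E2: ((((a2·a5)')')'·(a4'·a4'·a3'+a4'·a4'·a3)')'
    = ((((a2·a5)')')'·(a4'·a4')')'   (distribution)
    = ((((a2·a5)')')'·(a4')')'   (idempotence)
    = ((a2·a5)'·(a4')')'   (double negation)
    = a2·a5+a4'   (De Morgan)
These differ: at a2=0, a3=0, a4=0, a5=0, E1 = 0 but E2 = 1.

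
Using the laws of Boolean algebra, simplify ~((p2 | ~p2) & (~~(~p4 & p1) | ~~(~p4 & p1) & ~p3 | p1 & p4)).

~p1

~((p2 | ~p2) & (~~(~p4 & p1) | ~~(~p4 & p1) & ~p3 | p1 & p4))
= ~(~~(~p4 & p1) | ~~(~p4 & p1) & ~p3 | p1 & p4)   — complement / identity
= ~(~~(~p4 & p1) | p1 & p4)   — absorption
= ~(~p4 & p1 | p1 & p4)   — double negation
= ~p1   — distribution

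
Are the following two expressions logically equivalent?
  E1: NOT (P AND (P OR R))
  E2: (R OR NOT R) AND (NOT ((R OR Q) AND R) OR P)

No

E1: NOT (P AND (P OR R))
    = NOT P   [absorption]
E2: (R OR NOT R) AND (NOT ((R OR Q) AND R) OR P)
    = (R OR NOT R) AND (NOT R OR P)   [absorption]
    = NOT R OR P   [complement / identity]
These differ: at P=1, Q=1, R=1, E1 = 0 but E2 = 1.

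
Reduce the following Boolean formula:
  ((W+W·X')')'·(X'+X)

W

((W+W·X')')'·(X'+X)
= ((W+W·X')')'
= W+W·X'
= W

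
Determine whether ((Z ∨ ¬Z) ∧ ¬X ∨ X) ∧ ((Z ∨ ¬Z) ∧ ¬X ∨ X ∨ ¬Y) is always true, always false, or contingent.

((Z ∨ ¬Z) ∧ ¬X ∨ X) ∧ ((Z ∨ ¬Z) ∧ ¬X ∨ X ∨ ¬Y)
= (Z ∨ ¬Z) ∧ ¬X ∨ X
= ¬X ∨ X
= True

always true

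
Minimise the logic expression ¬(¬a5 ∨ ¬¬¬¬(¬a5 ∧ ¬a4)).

¬(¬a5 ∨ ¬¬¬¬(¬a5 ∧ ¬a4))
= ¬(¬a5 ∨ ¬¬(¬a5 ∧ ¬a4))
= a5 ∧ ¬(¬a5 ∧ ¬a4)
= a5 ∧ (a5 ∨ a4)
= a5

a5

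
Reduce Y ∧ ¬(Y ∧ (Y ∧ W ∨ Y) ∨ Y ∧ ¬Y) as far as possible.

False

Y ∧ ¬(Y ∧ (Y ∧ W ∨ Y) ∨ Y ∧ ¬Y)
= Y ∧ ¬(Y ∧ Y ∨ Y ∧ ¬Y)   (absorption)
= Y ∧ ¬Y   (distribution)
= False   (complement)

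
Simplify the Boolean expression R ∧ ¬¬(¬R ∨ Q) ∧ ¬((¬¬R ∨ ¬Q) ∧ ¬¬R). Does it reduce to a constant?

False

R ∧ ¬¬(¬R ∨ Q) ∧ ¬((¬¬R ∨ ¬Q) ∧ ¬¬R)
= R ∧ (¬R ∨ Q) ∧ ¬((¬¬R ∨ ¬Q) ∧ ¬¬R)
= R ∧ (¬R ∨ Q) ∧ ¬¬¬R
= R ∧ (¬R ∨ Q) ∧ ¬R
= R ∧ ¬R
= False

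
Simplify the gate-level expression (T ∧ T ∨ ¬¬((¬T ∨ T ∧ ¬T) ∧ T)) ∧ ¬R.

(T ∧ T ∨ ¬¬((¬T ∨ T ∧ ¬T) ∧ T)) ∧ ¬R
= (T ∧ T ∨ (¬T ∨ T ∧ ¬T) ∧ T) ∧ ¬R   [double negation]
= (T ∧ T ∨ ¬T ∧ T) ∧ ¬R   [complement / identity]
= T ∧ ¬R   [distribution]

T ∧ ¬R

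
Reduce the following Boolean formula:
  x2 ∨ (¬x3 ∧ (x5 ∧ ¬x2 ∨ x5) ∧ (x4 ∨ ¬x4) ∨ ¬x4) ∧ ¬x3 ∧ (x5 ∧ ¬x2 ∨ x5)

x2 ∨ ¬x3 ∧ x5

x2 ∨ (¬x3 ∧ (x5 ∧ ¬x2 ∨ x5) ∧ (x4 ∨ ¬x4) ∨ ¬x4) ∧ ¬x3 ∧ (x5 ∧ ¬x2 ∨ x5)
= x2 ∨ (¬x3 ∧ (x5 ∧ ¬x2 ∨ x5) ∨ ¬x4) ∧ ¬x3 ∧ (x5 ∧ ¬x2 ∨ x5)   — complement / identity
= x2 ∨ ¬x3 ∧ (x5 ∧ ¬x2 ∨ x5)   — absorption
= x2 ∨ ¬x3 ∧ x5   — absorption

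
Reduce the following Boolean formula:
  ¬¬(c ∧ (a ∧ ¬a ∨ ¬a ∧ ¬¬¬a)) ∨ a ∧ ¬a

¬¬(c ∧ (a ∧ ¬a ∨ ¬a ∧ ¬¬¬a)) ∨ a ∧ ¬a
= ¬¬(c ∧ (a ∧ ¬a ∨ ¬a ∧ ¬a)) ∨ a ∧ ¬a   — double negation
= ¬¬(c ∧ ¬a) ∨ a ∧ ¬a   — distribution
= ¬¬(c ∧ ¬a)   — complement / identity
= c ∧ ¬a   — double negation

c ∧ ¬a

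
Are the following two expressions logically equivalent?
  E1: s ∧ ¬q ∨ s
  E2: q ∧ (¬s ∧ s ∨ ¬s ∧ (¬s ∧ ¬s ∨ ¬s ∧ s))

No

E1: s ∧ ¬q ∨ s
    = s
E2: q ∧ (¬s ∧ s ∨ ¬s ∧ (¬s ∧ ¬s ∨ ¬s ∧ s))
    = q ∧ (¬s ∧ s ∨ ¬s ∧ ¬s)
    = q ∧ ¬s
These differ: at q=0, s=1, E1 = 1 but E2 = 0.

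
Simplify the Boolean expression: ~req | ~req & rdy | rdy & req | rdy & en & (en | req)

~req | ~req & rdy | rdy & req | rdy & en & (en | req)
= ~req | ~req & rdy | rdy & req | rdy & en   — absorption
= ~req | rdy | rdy & en   — distribution
= ~req | rdy   — absorption

~req | rdy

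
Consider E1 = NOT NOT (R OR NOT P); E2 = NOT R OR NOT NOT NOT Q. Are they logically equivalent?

E1: NOT NOT (R OR NOT P)
    = R OR NOT P   [double negation]
E2: NOT R OR NOT NOT NOT Q
    = NOT R OR NOT Q   [double negation]
These differ: at P=1, Q=1, R=0, E1 = 0 but E2 = 1.

No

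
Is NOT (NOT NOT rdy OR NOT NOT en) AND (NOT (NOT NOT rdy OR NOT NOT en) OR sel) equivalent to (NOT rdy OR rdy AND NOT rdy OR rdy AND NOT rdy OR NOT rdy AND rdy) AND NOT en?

E1: NOT (NOT NOT rdy OR NOT NOT en) AND (NOT (NOT NOT rdy OR NOT NOT en) OR sel)
    = NOT (NOT NOT rdy OR NOT NOT en)   — absorption
    = NOT rdy AND NOT en   — De Morgan
E2: (NOT rdy OR rdy AND NOT rdy OR rdy AND NOT rdy OR NOT rdy AND rdy) AND NOT en
    = (NOT rdy OR rdy AND NOT rdy OR rdy AND NOT rdy) AND NOT en   — complement / identity
    = (NOT rdy OR rdy AND NOT rdy) AND NOT en   — idempotence
    = NOT rdy AND NOT en   — complement / identity
Both reduce to NOT rdy AND NOT en, so they are equivalent.

Yes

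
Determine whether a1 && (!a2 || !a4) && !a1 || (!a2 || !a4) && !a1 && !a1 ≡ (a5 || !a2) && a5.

E1: a1 && (!a2 || !a4) && !a1 || (!a2 || !a4) && !a1 && !a1
    = (!a2 || !a4) && !a1
E2: (a5 || !a2) && a5
    = a5
These differ: at a1=1, a2=0, a4=1, a5=1, E1 = 0 but E2 = 1.

No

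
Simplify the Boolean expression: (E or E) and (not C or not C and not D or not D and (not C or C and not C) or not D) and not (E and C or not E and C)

(E or E) and (not C or not C and not D or not D and (not C or C and not C) or not D) and not (E and C or not E and C)
= (E or E) and (not C or not C and not D or not D and not C or not D) and not (E and C or not E and C)   — complement / identity
= (E or E) and (not C or not C and not D or not D and not C or not D) and not C   — distribution
= (E or E) and (not C or not C and not D or not D) and not C   — absorption
= (E or E) and (not C or not D) and not C   — absorption
= (E or E) and not C   — absorption
= E and not C   — idempotence

E and not C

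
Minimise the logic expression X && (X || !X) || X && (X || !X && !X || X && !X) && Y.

X

X && (X || !X) || X && (X || !X && !X || X && !X) && Y
= X && (X || !X) || X && (X || !X) && Y   [distribution]
= X && (X || !X)   [absorption]
= X   [complement / identity]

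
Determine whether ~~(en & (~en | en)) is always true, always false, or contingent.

contingent

~~(en & (~en | en))
= en & (~en | en)   — double negation
= en   — complement / identity
This depends on en, so it is not a constant.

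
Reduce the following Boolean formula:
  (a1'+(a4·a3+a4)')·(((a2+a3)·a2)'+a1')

a1'+a4'·a2'

(a1'+(a4·a3+a4)')·(((a2+a3)·a2)'+a1')
= (a1'+a4')·(((a2+a3)·a2)'+a1')   — absorption
= a1'+a4'·((a2+a3)·a2)'   — distribution
= a1'+a4'·a2'   — absorption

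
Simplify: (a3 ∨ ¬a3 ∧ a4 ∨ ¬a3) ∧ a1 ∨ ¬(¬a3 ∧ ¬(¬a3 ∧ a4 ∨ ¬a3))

(a3 ∨ ¬a3 ∧ a4 ∨ ¬a3) ∧ a1 ∨ ¬(¬a3 ∧ ¬(¬a3 ∧ a4 ∨ ¬a3))
= (a3 ∨ ¬a3 ∧ a4 ∨ ¬a3) ∧ a1 ∨ a3 ∨ ¬a3 ∧ a4 ∨ ¬a3   — De Morgan
= a3 ∨ ¬a3 ∧ a4 ∨ ¬a3   — absorption
= a3 ∨ ¬a3   — absorption
= True   — complement

True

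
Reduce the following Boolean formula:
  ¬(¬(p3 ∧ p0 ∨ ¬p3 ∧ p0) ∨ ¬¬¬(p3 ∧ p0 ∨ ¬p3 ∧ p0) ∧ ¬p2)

¬(¬(p3 ∧ p0 ∨ ¬p3 ∧ p0) ∨ ¬¬¬(p3 ∧ p0 ∨ ¬p3 ∧ p0) ∧ ¬p2)
= ¬(¬(p3 ∧ p0 ∨ ¬p3 ∧ p0) ∨ ¬(p3 ∧ p0 ∨ ¬p3 ∧ p0) ∧ ¬p2)   — double negation
= ¬¬(p3 ∧ p0 ∨ ¬p3 ∧ p0)   — absorption
= ¬¬p0   — distribution
= p0   — double negation

p0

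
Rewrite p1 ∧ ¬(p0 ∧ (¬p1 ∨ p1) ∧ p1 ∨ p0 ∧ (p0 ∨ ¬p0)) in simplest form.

p1 ∧ ¬(p0 ∧ (¬p1 ∨ p1) ∧ p1 ∨ p0 ∧ (p0 ∨ ¬p0))
= p1 ∧ ¬(p0 ∧ (¬p1 ∨ p1) ∧ p1 ∨ p0)   (complement / identity)
= p1 ∧ ¬(p0 ∧ p1 ∨ p0)   (complement / identity)
= p1 ∧ ¬p0   (absorption)

p1 ∧ ¬p0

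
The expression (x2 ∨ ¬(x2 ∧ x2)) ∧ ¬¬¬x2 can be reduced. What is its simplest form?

(x2 ∨ ¬(x2 ∧ x2)) ∧ ¬¬¬x2
= (x2 ∨ ¬(x2 ∧ x2)) ∧ ¬x2   [double negation]
= (x2 ∨ ¬x2) ∧ ¬x2   [idempotence]
= ¬x2   [complement / identity]

¬x2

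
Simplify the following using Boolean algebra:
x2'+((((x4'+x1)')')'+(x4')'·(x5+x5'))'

x2'+x4'

x2'+((((x4'+x1)')')'+(x4')'·(x5+x5'))'
= x2'+((x4'+x1)'+(x4')'·(x5+x5'))'   — double negation
= x2'+((x4'+x1)'+(x4')')'   — complement / identity
= x2'+(x4'+x1)·x4'   — De Morgan
= x2'+x4'   — absorption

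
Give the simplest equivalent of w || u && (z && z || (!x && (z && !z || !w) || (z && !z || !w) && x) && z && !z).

w || u && z

w || u && (z && z || (!x && (z && !z || !w) || (z && !z || !w) && x) && z && !z)
= w || u && (z && z || (z && !z || !w) && z && !z)   — distribution
= w || u && (z && z || z && !z)   — absorption
= w || u && z   — distribution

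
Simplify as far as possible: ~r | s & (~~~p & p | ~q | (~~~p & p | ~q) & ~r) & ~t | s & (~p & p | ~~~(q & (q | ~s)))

~r | s & (~~~p & p | ~q | (~~~p & p | ~q) & ~r) & ~t | s & (~p & p | ~~~(q & (q | ~s)))
= ~r | s & (~~~p & p | ~q) & ~t | s & (~p & p | ~~~(q & (q | ~s)))
= ~r | s & (~p & p | ~q) & ~t | s & (~p & p | ~~~(q & (q | ~s)))
= ~r | s & (~p & p | ~q) & ~t | s & (~p & p | ~~~q)
= ~r | s & (~p & p | ~q) & ~t | s & (~p & p | ~q)
= ~r | s & (~p & p | ~q)
= ~r | s & ~q

~r | s & ~q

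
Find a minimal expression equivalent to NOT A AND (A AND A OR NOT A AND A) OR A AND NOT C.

NOT A AND (A AND A OR NOT A AND A) OR A AND NOT C
= NOT A AND A OR A AND NOT C   (distribution)
= A AND NOT C   (complement / identity)

A AND NOT C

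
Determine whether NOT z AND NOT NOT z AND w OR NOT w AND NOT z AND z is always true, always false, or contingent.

always false

NOT z AND NOT NOT z AND w OR NOT w AND NOT z AND z
= NOT z AND z AND w OR NOT w AND NOT z AND z   (double negation)
= NOT z AND z   (distribution)
= FALSE   (complement)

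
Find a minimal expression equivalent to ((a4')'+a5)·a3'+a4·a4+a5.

a4+a5

((a4')'+a5)·a3'+a4·a4+a5
= ((a4')'+a5)·a3'+a4+a5   [idempotence]
= (a4+a5)·a3'+a4+a5   [double negation]
= a4+a5   [absorption]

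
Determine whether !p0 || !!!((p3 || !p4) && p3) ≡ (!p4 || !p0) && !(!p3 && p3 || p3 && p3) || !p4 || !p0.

No

E1: !p0 || !!!((p3 || !p4) && p3)
    = !p0 || !((p3 || !p4) && p3)   — double negation
    = !p0 || !p3   — absorption
E2: (!p4 || !p0) && !(!p3 && p3 || p3 && p3) || !p4 || !p0
    = (!p4 || !p0) && !p3 || !p4 || !p0   — distribution
    = !p4 || !p0   — absorption
These differ: at p0=1, p3=1, p4=0, E1 = 0 but E2 = 1.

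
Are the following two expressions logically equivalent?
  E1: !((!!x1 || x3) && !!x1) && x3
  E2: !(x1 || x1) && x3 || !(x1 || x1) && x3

E1: !((!!x1 || x3) && !!x1) && x3
    = !!!x1 && x3   [absorption]
    = !x1 && x3   [double negation]
E2: !(x1 || x1) && x3 || !(x1 || x1) && x3
    = !(x1 || x1) && x3   [idempotence]
    = !x1 && x3   [idempotence]
Both reduce to !x1 && x3, so they are equivalent.

Yes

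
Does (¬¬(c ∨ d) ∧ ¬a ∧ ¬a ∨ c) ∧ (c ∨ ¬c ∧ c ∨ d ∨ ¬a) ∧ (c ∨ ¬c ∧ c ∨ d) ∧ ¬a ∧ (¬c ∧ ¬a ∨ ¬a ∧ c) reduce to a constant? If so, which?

no

(¬¬(c ∨ d) ∧ ¬a ∧ ¬a ∨ c) ∧ (c ∨ ¬c ∧ c ∨ d ∨ ¬a) ∧ (c ∨ ¬c ∧ c ∨ d) ∧ ¬a ∧ (¬c ∧ ¬a ∨ ¬a ∧ c)
= (¬¬(c ∨ d) ∧ ¬a ∧ ¬a ∨ c) ∧ (c ∨ ¬c ∧ c ∨ d) ∧ ¬a ∧ (¬c ∧ ¬a ∨ ¬a ∧ c)   (absorption)
= (¬¬(c ∨ d) ∧ ¬a ∧ ¬a ∨ c) ∧ (c ∨ d) ∧ ¬a ∧ (¬c ∧ ¬a ∨ ¬a ∧ c)   (complement / identity)
= ((c ∨ d) ∧ ¬a ∧ ¬a ∨ c) ∧ (c ∨ d) ∧ ¬a ∧ (¬c ∧ ¬a ∨ ¬a ∧ c)   (double negation)
= ((c ∨ d) ∧ ¬a ∧ ¬a ∨ c) ∧ (c ∨ d) ∧ ¬a ∧ ¬a   (distribution)
= (c ∨ d) ∧ ¬a ∧ ¬a   (absorption)
= (c ∨ d) ∧ ¬a   (idempotence)
This depends on a, c, d, so it is not a constant.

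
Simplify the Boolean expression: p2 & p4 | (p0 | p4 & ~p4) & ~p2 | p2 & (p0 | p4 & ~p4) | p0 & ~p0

p2 & p4 | p0

p2 & p4 | (p0 | p4 & ~p4) & ~p2 | p2 & (p0 | p4 & ~p4) | p0 & ~p0
= p2 & p4 | p0 | p4 & ~p4 | p0 & ~p0   — distribution
= p2 & p4 | p0 | p0 & ~p0   — complement / identity
= p2 & p4 | p0   — complement / identity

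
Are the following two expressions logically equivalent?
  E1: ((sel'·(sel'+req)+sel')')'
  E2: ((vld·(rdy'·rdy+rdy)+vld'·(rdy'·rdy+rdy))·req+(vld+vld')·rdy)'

No

E1: ((sel'·(sel'+req)+sel')')'
    = ((sel'+sel')')'   [absorption]
    = sel'+sel'   [double negation]
    = sel'   [idempotence]
E2: ((vld·(rdy'·rdy+rdy)+vld'·(rdy'·rdy+rdy))·req+(vld+vld')·rdy)'
    = ((vld+vld')·(rdy'·rdy+rdy)·req+(vld+vld')·rdy)'   [distribution]
    = ((vld+vld')·rdy·req+(vld+vld')·rdy)'   [complement / identity]
    = ((vld+vld')·rdy)'   [absorption]
    = rdy'   [complement / identity]
These differ: at rdy=0, req=0, sel=1, vld=0, E1 = 0 but E2 = 1.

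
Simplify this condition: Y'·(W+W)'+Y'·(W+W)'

Y'·(W+W)'+Y'·(W+W)'
= Y'·(W+W)'   (idempotence)
= Y'·W'   (idempotence)

Y'·W'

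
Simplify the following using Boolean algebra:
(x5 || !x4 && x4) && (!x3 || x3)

(x5 || !x4 && x4) && (!x3 || x3)
= x5 && (!x3 || x3)   — complement / identity
= x5   — complement / identity

x5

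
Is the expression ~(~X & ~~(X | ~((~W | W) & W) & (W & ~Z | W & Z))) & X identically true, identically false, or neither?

~(~X & ~~(X | ~((~W | W) & W) & (W & ~Z | W & Z))) & X
= ~(~X & ~~(X | ~W & (W & ~Z | W & Z))) & X   [complement / identity]
= (X | ~(X | ~W & (W & ~Z | W & Z))) & X   [De Morgan]
= (X | ~(X | ~W & W)) & X   [distribution]
= (X | ~X) & X   [complement / identity]
= X   [complement / identity]
This depends on X, so it is not a constant.

neither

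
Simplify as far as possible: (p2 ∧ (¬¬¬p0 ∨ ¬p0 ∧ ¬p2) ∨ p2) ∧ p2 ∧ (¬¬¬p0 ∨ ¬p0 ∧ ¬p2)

p2 ∧ ¬p0

(p2 ∧ (¬¬¬p0 ∨ ¬p0 ∧ ¬p2) ∨ p2) ∧ p2 ∧ (¬¬¬p0 ∨ ¬p0 ∧ ¬p2)
= p2 ∧ (¬¬¬p0 ∨ ¬p0 ∧ ¬p2)   — absorption
= p2 ∧ (¬p0 ∨ ¬p0 ∧ ¬p2)   — double negation
= p2 ∧ ¬p0   — absorption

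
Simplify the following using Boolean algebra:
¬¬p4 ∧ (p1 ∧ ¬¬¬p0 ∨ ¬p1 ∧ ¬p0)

p4 ∧ ¬p0

¬¬p4 ∧ (p1 ∧ ¬¬¬p0 ∨ ¬p1 ∧ ¬p0)
= ¬¬p4 ∧ (p1 ∧ ¬p0 ∨ ¬p1 ∧ ¬p0)   [double negation]
= ¬¬p4 ∧ ¬p0   [distribution]
= p4 ∧ ¬p0   [double negation]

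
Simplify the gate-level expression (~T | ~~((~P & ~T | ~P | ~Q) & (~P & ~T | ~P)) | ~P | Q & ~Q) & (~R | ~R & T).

(~T | ~~((~P & ~T | ~P | ~Q) & (~P & ~T | ~P)) | ~P | Q & ~Q) & (~R | ~R & T)
= (~T | ~~((~P & ~T | ~P | ~Q) & (~P & ~T | ~P)) | ~P | Q & ~Q) & ~R   — absorption
= (~T | ~~(~P & ~T | ~P) | ~P | Q & ~Q) & ~R   — absorption
= (~T | ~P & ~T | ~P | ~P | Q & ~Q) & ~R   — double negation
= (~T | ~P | ~P | Q & ~Q) & ~R   — absorption
= (~T | ~P | ~P) & ~R   — complement / identity
= (~T | ~P) & ~R   — idempotence

(~T | ~P) & ~R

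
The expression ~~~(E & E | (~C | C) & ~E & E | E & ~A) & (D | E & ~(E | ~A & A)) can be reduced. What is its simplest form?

~E & D

~~~(E & E | (~C | C) & ~E & E | E & ~A) & (D | E & ~(E | ~A & A))
= ~~~(E & E | ~E & E | E & ~A) & (D | E & ~(E | ~A & A))
= ~~~(E | E & ~A) & (D | E & ~(E | ~A & A))
= ~~~E & (D | E & ~(E | ~A & A))
= ~E & (D | E & ~(E | ~A & A))
= ~E & (D | E & ~E)
= ~E & D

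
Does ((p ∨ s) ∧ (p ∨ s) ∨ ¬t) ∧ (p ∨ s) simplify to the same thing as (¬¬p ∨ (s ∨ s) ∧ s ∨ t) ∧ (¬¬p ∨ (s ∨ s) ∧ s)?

E1: ((p ∨ s) ∧ (p ∨ s) ∨ ¬t) ∧ (p ∨ s)
    = (p ∨ s ∨ ¬t) ∧ (p ∨ s)
    = p ∨ s
E2: (¬¬p ∨ (s ∨ s) ∧ s ∨ t) ∧ (¬¬p ∨ (s ∨ s) ∧ s)
    = ¬¬p ∨ (s ∨ s) ∧ s
    = ¬¬p ∨ s ∧ s
    = ¬¬p ∨ s
    = p ∨ s
Both reduce to p ∨ s, so they are equivalent.

Yes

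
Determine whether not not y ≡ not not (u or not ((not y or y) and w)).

No

E1: not not y
    = y   (double negation)
E2: not not (u or not ((not y or y) and w))
    = u or not ((not y or y) and w)   (double negation)
    = u or not w   (complement / identity)
These differ: at u=1, w=0, y=0, E1 = 0 but E2 = 1.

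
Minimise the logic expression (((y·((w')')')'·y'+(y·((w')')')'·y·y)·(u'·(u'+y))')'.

y·w'+u'

(((y·((w')')')'·y'+(y·((w')')')'·y·y)·(u'·(u'+y))')'
= (((y·((w')')')'·y'+(y·((w')')')'·y)·(u'·(u'+y))')'   (idempotence)
= ((y·((w')')')'·(u'·(u'+y))')'   (distribution)
= ((y·((w')')')'·(u')')'   (absorption)
= y·((w')')'+u'   (De Morgan)
= y·w'+u'   (double negation)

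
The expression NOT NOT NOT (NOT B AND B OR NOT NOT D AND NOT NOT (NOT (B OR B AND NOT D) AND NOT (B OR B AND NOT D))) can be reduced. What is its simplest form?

NOT NOT NOT (NOT B AND B OR NOT NOT D AND NOT NOT (NOT (B OR B AND NOT D) AND NOT (B OR B AND NOT D)))
= NOT NOT NOT (NOT NOT D AND NOT NOT (NOT (B OR B AND NOT D) AND NOT (B OR B AND NOT D)))
= NOT NOT NOT (NOT NOT D AND NOT NOT NOT (B OR B AND NOT D))
= NOT (NOT NOT D AND NOT NOT NOT (B OR B AND NOT D))
= NOT (NOT NOT D AND NOT NOT NOT B)
= NOT (NOT NOT D AND NOT B)
= NOT D OR B

NOT D OR B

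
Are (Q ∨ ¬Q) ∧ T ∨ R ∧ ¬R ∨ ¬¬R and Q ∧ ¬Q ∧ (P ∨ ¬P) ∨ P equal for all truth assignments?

E1: (Q ∨ ¬Q) ∧ T ∨ R ∧ ¬R ∨ ¬¬R
    = (Q ∨ ¬Q) ∧ T ∨ ¬¬R   [complement / identity]
    = (Q ∨ ¬Q) ∧ T ∨ R   [double negation]
    = T ∨ R   [complement / identity]
E2: Q ∧ ¬Q ∧ (P ∨ ¬P) ∨ P
    = Q ∧ ¬Q ∨ P   [complement / identity]
    = P   [complement / identity]
These differ: at P=0, Q=0, R=1, T=1, E1 = 1 but E2 = 0.

No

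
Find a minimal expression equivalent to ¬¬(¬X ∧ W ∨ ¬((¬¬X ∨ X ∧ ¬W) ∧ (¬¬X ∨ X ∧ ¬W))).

¬X

¬¬(¬X ∧ W ∨ ¬((¬¬X ∨ X ∧ ¬W) ∧ (¬¬X ∨ X ∧ ¬W)))
= ¬X ∧ W ∨ ¬((¬¬X ∨ X ∧ ¬W) ∧ (¬¬X ∨ X ∧ ¬W))
= ¬X ∧ W ∨ ¬(¬¬X ∨ X ∧ ¬W)
= ¬X ∧ W ∨ ¬(X ∨ X ∧ ¬W)
= ¬X ∧ W ∨ ¬X
= ¬X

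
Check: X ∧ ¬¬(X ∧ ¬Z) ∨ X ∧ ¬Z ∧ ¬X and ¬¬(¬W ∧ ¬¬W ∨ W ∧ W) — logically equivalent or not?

No

E1: X ∧ ¬¬(X ∧ ¬Z) ∨ X ∧ ¬Z ∧ ¬X
    = X ∧ X ∧ ¬Z ∨ X ∧ ¬Z ∧ ¬X   [double negation]
    = X ∧ ¬Z   [distribution]
E2: ¬¬(¬W ∧ ¬¬W ∨ W ∧ W)
    = ¬W ∧ ¬¬W ∨ W ∧ W   [double negation]
    = ¬W ∧ W ∨ W ∧ W   [double negation]
    = W   [distribution]
These differ: at W=1, X=0, Z=0, E1 = 0 but E2 = 1.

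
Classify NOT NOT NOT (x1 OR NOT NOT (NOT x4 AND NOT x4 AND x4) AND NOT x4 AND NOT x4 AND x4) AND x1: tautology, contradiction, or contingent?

NOT NOT NOT (x1 OR NOT NOT (NOT x4 AND NOT x4 AND x4) AND NOT x4 AND NOT x4 AND x4) AND x1
= NOT NOT NOT (x1 OR NOT x4 AND NOT x4 AND x4 AND NOT x4 AND NOT x4 AND x4) AND x1   [double negation]
= NOT (x1 OR NOT x4 AND NOT x4 AND x4 AND NOT x4 AND NOT x4 AND x4) AND x1   [double negation]
= NOT (x1 OR NOT x4 AND NOT x4 AND x4) AND x1   [idempotence]
= NOT (x1 OR NOT x4 AND x4) AND x1   [idempotence]
= NOT x1 AND x1   [complement / identity]
= FALSE   [complement]

contradiction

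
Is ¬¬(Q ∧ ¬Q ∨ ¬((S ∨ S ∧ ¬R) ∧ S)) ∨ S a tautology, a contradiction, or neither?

¬¬(Q ∧ ¬Q ∨ ¬((S ∨ S ∧ ¬R) ∧ S)) ∨ S
= ¬¬¬((S ∨ S ∧ ¬R) ∧ S) ∨ S   [complement / identity]
= ¬¬¬(S ∧ S) ∨ S   [absorption]
= ¬(S ∧ S) ∨ S   [double negation]
= ¬S ∨ S   [idempotence]
= True   [complement]

tautology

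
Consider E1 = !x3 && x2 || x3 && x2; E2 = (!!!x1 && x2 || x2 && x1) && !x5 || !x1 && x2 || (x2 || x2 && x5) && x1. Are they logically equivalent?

Yes

E1: !x3 && x2 || x3 && x2
    = x2
E2: (!!!x1 && x2 || x2 && x1) && !x5 || !x1 && x2 || (x2 || x2 && x5) && x1
    = (!x1 && x2 || x2 && x1) && !x5 || !x1 && x2 || (x2 || x2 && x5) && x1
    = (!x1 && x2 || x2 && x1) && !x5 || !x1 && x2 || x2 && x1
    = !x1 && x2 || x2 && x1
    = x2
Both reduce to x2, so they are equivalent.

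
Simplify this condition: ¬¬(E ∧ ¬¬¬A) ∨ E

E

¬¬(E ∧ ¬¬¬A) ∨ E
= ¬¬(E ∧ ¬A) ∨ E   [double negation]
= E ∧ ¬A ∨ E   [double negation]
= E   [absorption]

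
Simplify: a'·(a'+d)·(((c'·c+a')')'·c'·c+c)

a'·c

a'·(a'+d)·(((c'·c+a')')'·c'·c+c)
= a'·(((c'·c+a')')'·c'·c+c)   — absorption
= a'·((c'·c+a')·c'·c+c)   — double negation
= a'·(c'·c+c)   — absorption
= a'·c   — complement / identity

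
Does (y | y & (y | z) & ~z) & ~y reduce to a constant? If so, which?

(y | y & (y | z) & ~z) & ~y
= (y | y & ~z) & ~y   (absorption)
= y & ~y   (absorption)
= 0   (complement)

yes, False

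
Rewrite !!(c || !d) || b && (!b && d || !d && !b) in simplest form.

!!(c || !d) || b && (!b && d || !d && !b)
= !!(c || !d) || b && !b
= !!(c || !d)
= c || !d

c || !d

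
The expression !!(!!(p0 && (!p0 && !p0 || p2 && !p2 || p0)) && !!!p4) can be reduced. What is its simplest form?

p0 && !p4

!!(!!(p0 && (!p0 && !p0 || p2 && !p2 || p0)) && !!!p4)
= !!(!!(p0 && (!p0 && !p0 || p0)) && !!!p4)   [complement / identity]
= !!(!!(p0 && (!p0 || p0)) && !!!p4)   [idempotence]
= !(!(p0 && (!p0 || p0)) || !!p4)   [De Morgan]
= !(!p0 || !!p4)   [complement / identity]
= p0 && !p4   [De Morgan]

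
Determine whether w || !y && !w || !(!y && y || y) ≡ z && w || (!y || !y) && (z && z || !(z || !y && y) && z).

E1: w || !y && !w || !(!y && y || y)
    = w || !y && !w || !y   (complement / identity)
    = w || !y   (absorption)
E2: z && w || (!y || !y) && (z && z || !(z || !y && y) && z)
    = z && w || !y && (z && z || !(z || !y && y) && z)   (idempotence)
    = z && w || !y && (z && z || !z && z)   (complement / identity)
    = z && w || !y && z   (distribution)
    = z && (w || !y)   (distribution)
These differ: at w=1, y=1, z=0, E1 = 1 but E2 = 0.

No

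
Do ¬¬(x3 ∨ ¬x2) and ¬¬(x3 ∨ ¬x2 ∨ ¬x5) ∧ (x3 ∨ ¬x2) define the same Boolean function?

E1: ¬¬(x3 ∨ ¬x2)
    = x3 ∨ ¬x2
E2: ¬¬(x3 ∨ ¬x2 ∨ ¬x5) ∧ (x3 ∨ ¬x2)
    = (x3 ∨ ¬x2 ∨ ¬x5) ∧ (x3 ∨ ¬x2)
    = x3 ∨ ¬x2
Both reduce to x3 ∨ ¬x2, so they are equivalent.

Yes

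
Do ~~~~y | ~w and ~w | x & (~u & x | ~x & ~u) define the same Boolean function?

No

E1: ~~~~y | ~w
    = ~~y | ~w   (double negation)
    = y | ~w   (double negation)
E2: ~w | x & (~u & x | ~x & ~u)
    = ~w | x & ~u   (distribution)
These differ: at u=1, w=1, x=0, y=1, E1 = 1 but E2 = 0.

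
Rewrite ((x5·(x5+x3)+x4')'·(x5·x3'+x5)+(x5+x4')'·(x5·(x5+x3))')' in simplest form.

((x5·(x5+x3)+x4')'·(x5·x3'+x5)+(x5+x4')'·(x5·(x5+x3))')'
= ((x5·(x5+x3)+x4')'·x5+(x5+x4')'·(x5·(x5+x3))')'
= ((x5·(x5+x3)+x4')'·x5+(x5+x4')'·x5')'
= ((x5+x4')'·x5+(x5+x4')'·x5')'
= ((x5+x4')')'
= x5+x4'

x5+x4'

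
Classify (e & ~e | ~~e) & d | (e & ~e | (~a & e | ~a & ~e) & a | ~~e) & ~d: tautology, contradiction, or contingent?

(e & ~e | ~~e) & d | (e & ~e | (~a & e | ~a & ~e) & a | ~~e) & ~d
= (e & ~e | ~~e) & d | (e & ~e | ~a & a | ~~e) & ~d   [distribution]
= (e & ~e | ~~e) & d | (e & ~e | ~~e) & ~d   [complement / identity]
= e & ~e | ~~e   [distribution]
= ~~e   [complement / identity]
= e   [double negation]
This depends on e, so it is not a constant.

contingent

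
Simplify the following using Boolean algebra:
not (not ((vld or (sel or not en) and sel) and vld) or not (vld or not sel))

vld

not (not ((vld or (sel or not en) and sel) and vld) or not (vld or not sel))
= not (not ((vld or sel) and vld) or not (vld or not sel))
= (vld or sel) and vld and (vld or not sel)
= vld and (vld or not sel)
= vld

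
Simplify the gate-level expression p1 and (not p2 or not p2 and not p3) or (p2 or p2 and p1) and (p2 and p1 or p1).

p1 and (not p2 or not p2 and not p3) or (p2 or p2 and p1) and (p2 and p1 or p1)
= p1 and not p2 or (p2 or p2 and p1) and (p2 and p1 or p1)   [absorption]
= p1 and not p2 or p2 and p1 or p2 and p1   [distribution]
= p1 and not p2 or p2 and p1   [idempotence]
= p1   [distribution]

p1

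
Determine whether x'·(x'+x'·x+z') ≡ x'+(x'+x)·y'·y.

Yes

E1: x'·(x'+x'·x+z')
    = x'·(x'+z')   (complement / identity)
    = x'   (absorption)
E2: x'+(x'+x)·y'·y
    = x'+y'·y   (complement / identity)
    = x'   (complement / identity)
Both reduce to x', so they are equivalent.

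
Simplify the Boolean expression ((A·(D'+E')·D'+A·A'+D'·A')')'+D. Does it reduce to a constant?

1

((A·(D'+E')·D'+A·A'+D'·A')')'+D
= ((A·D'+A·A'+D'·A')')'+D   — absorption
= ((A·D'+D'·A')')'+D   — complement / identity
= ((D')')'+D   — distribution
= D'+D   — double negation
= 1   — complement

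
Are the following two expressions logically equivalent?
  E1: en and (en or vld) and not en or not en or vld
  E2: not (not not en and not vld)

E1: en and (en or vld) and not en or not en or vld
    = en and not en or not en or vld   — absorption
    = not en or vld   — complement / identity
E2: not (not not en and not vld)
    = not en or vld   — De Morgan
Both reduce to not en or vld, so they are equivalent.

Yes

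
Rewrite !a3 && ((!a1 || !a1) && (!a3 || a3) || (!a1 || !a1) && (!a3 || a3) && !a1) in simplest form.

!a3 && !a1

!a3 && ((!a1 || !a1) && (!a3 || a3) || (!a1 || !a1) && (!a3 || a3) && !a1)
= !a3 && (!a1 || !a1) && (!a3 || a3)   [absorption]
= !a3 && !a1 && (!a3 || a3)   [idempotence]
= !a3 && !a1   [complement / identity]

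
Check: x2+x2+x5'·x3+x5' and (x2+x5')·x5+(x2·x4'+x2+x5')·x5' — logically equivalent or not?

Yes

E1: x2+x2+x5'·x3+x5'
    = x2+x2+x5'   (absorption)
    = x2+x5'   (idempotence)
E2: (x2+x5')·x5+(x2·x4'+x2+x5')·x5'
    = (x2+x5')·x5+(x2+x5')·x5'   (absorption)
    = x2+x5'   (distribution)
Both reduce to x2+x5', so they are equivalent.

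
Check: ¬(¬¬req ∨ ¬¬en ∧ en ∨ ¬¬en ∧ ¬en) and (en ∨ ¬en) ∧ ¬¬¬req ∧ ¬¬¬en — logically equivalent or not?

Yes

E1: ¬(¬¬req ∨ ¬¬en ∧ en ∨ ¬¬en ∧ ¬en)
    = ¬(¬¬req ∨ ¬¬en)   (distribution)
    = ¬req ∧ ¬en   (De Morgan)
E2: (en ∨ ¬en) ∧ ¬¬¬req ∧ ¬¬¬en
    = (en ∨ ¬en) ∧ ¬¬¬req ∧ ¬en   (double negation)
    = ¬¬¬req ∧ ¬en   (complement / identity)
    = ¬req ∧ ¬en   (double negation)
Both reduce to ¬req ∧ ¬en, so they are equivalent.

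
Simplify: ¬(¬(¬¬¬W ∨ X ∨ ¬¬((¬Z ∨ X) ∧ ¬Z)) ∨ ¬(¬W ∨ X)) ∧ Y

¬(¬(¬¬¬W ∨ X ∨ ¬¬((¬Z ∨ X) ∧ ¬Z)) ∨ ¬(¬W ∨ X)) ∧ Y
= ¬(¬(¬¬¬W ∨ X ∨ ¬¬¬Z) ∨ ¬(¬W ∨ X)) ∧ Y
= ¬(¬(¬¬¬W ∨ X ∨ ¬Z) ∨ ¬(¬W ∨ X)) ∧ Y
= ¬(¬(¬W ∨ X ∨ ¬Z) ∨ ¬(¬W ∨ X)) ∧ Y
= (¬W ∨ X ∨ ¬Z) ∧ (¬W ∨ X) ∧ Y
= (¬W ∨ X) ∧ Y

(¬W ∨ X) ∧ Y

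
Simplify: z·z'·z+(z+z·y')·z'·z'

0

z·z'·z+(z+z·y')·z'·z'
= z·z'·z+z·z'·z'   [absorption]
= z·z'   [distribution]
= 0   [complement]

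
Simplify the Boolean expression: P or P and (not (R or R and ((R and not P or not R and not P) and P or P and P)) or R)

P or P and (not (R or R and ((R and not P or not R and not P) and P or P and P)) or R)
= P or P and (not (R or R and (not P and P or P and P)) or R)   — distribution
= P or P and (not (R or R and P) or R)   — distribution
= P or P and (not R or R)   — absorption
= P or P   — complement / identity
= P   — idempotence

P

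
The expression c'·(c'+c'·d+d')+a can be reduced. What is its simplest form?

c'+a

c'·(c'+c'·d+d')+a
= c'·(c'+d')+a   [absorption]
= c'+a   [absorption]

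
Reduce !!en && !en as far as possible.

!!en && !en
= en && !en   (double negation)
= false   (complement)

false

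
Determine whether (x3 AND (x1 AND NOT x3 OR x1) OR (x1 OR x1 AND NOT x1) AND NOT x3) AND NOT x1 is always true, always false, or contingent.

always false

(x3 AND (x1 AND NOT x3 OR x1) OR (x1 OR x1 AND NOT x1) AND NOT x3) AND NOT x1
= (x3 AND x1 OR (x1 OR x1 AND NOT x1) AND NOT x3) AND NOT x1   [absorption]
= (x3 AND x1 OR x1 AND NOT x3) AND NOT x1   [complement / identity]
= x1 AND NOT x1   [distribution]
= FALSE   [complement]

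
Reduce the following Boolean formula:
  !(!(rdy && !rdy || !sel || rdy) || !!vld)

!(!(rdy && !rdy || !sel || rdy) || !!vld)
= (rdy && !rdy || !sel || rdy) && !vld   (De Morgan)
= (!sel || rdy) && !vld   (complement / identity)

(!sel || rdy) && !vld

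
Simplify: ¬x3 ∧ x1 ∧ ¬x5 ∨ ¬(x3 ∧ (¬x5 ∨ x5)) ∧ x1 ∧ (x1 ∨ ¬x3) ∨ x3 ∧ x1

¬x3 ∧ x1 ∧ ¬x5 ∨ ¬(x3 ∧ (¬x5 ∨ x5)) ∧ x1 ∧ (x1 ∨ ¬x3) ∨ x3 ∧ x1
= ¬x3 ∧ x1 ∧ ¬x5 ∨ ¬(x3 ∧ (¬x5 ∨ x5)) ∧ x1 ∨ x3 ∧ x1   [absorption]
= ¬x3 ∧ x1 ∧ ¬x5 ∨ ¬x3 ∧ x1 ∨ x3 ∧ x1   [complement / identity]
= ¬x3 ∧ x1 ∨ x3 ∧ x1   [absorption]
= x1   [distribution]

x1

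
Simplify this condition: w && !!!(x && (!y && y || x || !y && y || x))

w && !x

w && !!!(x && (!y && y || x || !y && y || x))
= w && !!!(x && (!y && y || x))
= w && !!!(x && x)
= w && !(x && x)
= w && !x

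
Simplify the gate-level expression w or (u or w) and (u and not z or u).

w or (u or w) and (u and not z or u)
= w or (u or w) and u   — absorption
= w or u   — absorption

w or u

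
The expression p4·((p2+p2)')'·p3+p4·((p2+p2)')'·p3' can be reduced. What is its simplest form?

p4·p2

p4·((p2+p2)')'·p3+p4·((p2+p2)')'·p3'
= p4·((p2+p2)')'   [distribution]
= p4·(p2+p2)   [double negation]
= p4·p2   [idempotence]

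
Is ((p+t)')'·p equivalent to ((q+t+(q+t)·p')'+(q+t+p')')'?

No

E1: ((p+t)')'·p
    = (p+t)·p   (double negation)
    = p   (absorption)
E2: ((q+t+(q+t)·p')'+(q+t+p')')'
    = ((q+t)'+(q+t+p')')'   (absorption)
    = (q+t)·(q+t+p')   (De Morgan)
    = q+t   (absorption)
These differ: at p=0, q=1, t=0, E1 = 0 but E2 = 1.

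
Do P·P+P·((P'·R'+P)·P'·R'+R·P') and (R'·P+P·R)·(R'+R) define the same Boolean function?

Yes

E1: P·P+P·((P'·R'+P)·P'·R'+R·P')
    = P·P+P·(P'·R'+R·P')   [absorption]
    = P·P+P·P'   [distribution]
    = P   [distribution]
E2: (R'·P+P·R)·(R'+R)
    = R'·P+P·R   [complement / identity]
    = P   [distribution]
Both reduce to P, so they are equivalent.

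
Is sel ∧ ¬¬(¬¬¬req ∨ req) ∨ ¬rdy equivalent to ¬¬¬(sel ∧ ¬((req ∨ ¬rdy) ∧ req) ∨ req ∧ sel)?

E1: sel ∧ ¬¬(¬¬¬req ∨ req) ∨ ¬rdy
    = sel ∧ ¬¬(¬req ∨ req) ∨ ¬rdy   — double negation
    = sel ∧ (¬req ∨ req) ∨ ¬rdy   — double negation
    = sel ∨ ¬rdy   — complement / identity
E2: ¬¬¬(sel ∧ ¬((req ∨ ¬rdy) ∧ req) ∨ req ∧ sel)
    = ¬(sel ∧ ¬((req ∨ ¬rdy) ∧ req) ∨ req ∧ sel)   — double negation
    = ¬(sel ∧ ¬req ∨ req ∧ sel)   — absorption
    = ¬sel   — distribution
These differ: at rdy=1, req=0, sel=0, E1 = 0 but E2 = 1.

No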